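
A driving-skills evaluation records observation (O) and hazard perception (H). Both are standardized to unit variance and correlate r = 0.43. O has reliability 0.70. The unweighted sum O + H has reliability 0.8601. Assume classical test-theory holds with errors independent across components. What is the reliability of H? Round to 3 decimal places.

0.900

Var(O+H) = 2 + 2·0.43 = 2.860.
True-score variance = ρ_O + ρ_H + 2·0.43, so 0.8601 = (0.70 + ρ_H + 0.86) / 2.860.
ρ_H = 0.8601·2.860 − 0.70 − 0.86 = 0.900.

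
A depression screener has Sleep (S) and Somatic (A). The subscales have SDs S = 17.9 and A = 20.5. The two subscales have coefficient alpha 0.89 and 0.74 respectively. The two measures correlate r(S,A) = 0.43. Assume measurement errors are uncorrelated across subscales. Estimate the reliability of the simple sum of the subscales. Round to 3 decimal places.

Var(S+A) = 17.9² + 20.5² + 2·[17.9·20.5·0.43] = 740.66 + 315.577 = 1056.24.
Under uncorrelated errors the observed covariances equal the true-score covariances, so only the own-variance terms attenuate.
True-score variance = [17.9²·0.89 + 20.5²·0.74] + 315.577 = 596.15 + 315.577 = 911.727.
Reliability = 911.727 / 1056.24 = 0.863.

0.863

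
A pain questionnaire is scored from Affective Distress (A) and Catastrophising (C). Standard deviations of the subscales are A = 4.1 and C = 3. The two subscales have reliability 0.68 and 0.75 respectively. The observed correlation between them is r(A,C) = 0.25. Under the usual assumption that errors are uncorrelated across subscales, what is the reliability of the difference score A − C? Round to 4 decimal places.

Var(A−C) = 4.1² + 3² − 2·4.1·3·0.25 = 25.81 − 6.15 = 19.66.
Because errors are independent across components, Cov(Tᵢ,Tⱼ) = Cov(Xᵢ,Xⱼ); the off-diagonal part of the true-score variance is the same as above.
True-score variance = [4.1²·0.68 + 3²·0.75] − 6.15 = 18.1808 − 6.15 = 12.0308.
Reliability = 12.0308 / 19.66 = 0.6119.

0.6119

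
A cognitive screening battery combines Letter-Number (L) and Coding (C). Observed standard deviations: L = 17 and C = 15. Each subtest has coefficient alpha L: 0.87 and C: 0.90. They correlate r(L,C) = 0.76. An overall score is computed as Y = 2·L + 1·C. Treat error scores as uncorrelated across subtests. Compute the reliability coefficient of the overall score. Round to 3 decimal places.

0.920

Var(Y) = 2²·17² + 15² + 2·[2·17·15·0.76] = 1381 + 775.2 = 2156.2.
Because errors are independent across components, Cov(Tᵢ,Tⱼ) = Cov(Xᵢ,Xⱼ); the off-diagonal part of the true-score variance is the same as above.
True-score variance = [2²·17²·0.87 + 15²·0.90] + 775.2 = 1208.22 + 775.2 = 1983.42.
Reliability = 1983.42 / 2156.2 = 0.920.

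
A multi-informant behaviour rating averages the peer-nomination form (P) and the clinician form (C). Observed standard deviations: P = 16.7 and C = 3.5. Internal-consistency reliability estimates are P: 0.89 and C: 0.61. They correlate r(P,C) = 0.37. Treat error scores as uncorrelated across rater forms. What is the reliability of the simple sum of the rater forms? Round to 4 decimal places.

Var(P+C) = 16.7² + 3.5² + 2·[16.7·3.5·0.37] = 291.14 + 43.253 = 334.393.
With uncorrelated errors the cross-covariances are all true-score covariance, so they carry over unchanged; only the diagonal terms shrink to ρᵢσᵢ².
True-score variance = [16.7²·0.89 + 3.5²·0.61] + 43.253 = 255.685 + 43.253 = 298.938.
Reliability = 298.938 / 334.393 = 0.8940.

0.8940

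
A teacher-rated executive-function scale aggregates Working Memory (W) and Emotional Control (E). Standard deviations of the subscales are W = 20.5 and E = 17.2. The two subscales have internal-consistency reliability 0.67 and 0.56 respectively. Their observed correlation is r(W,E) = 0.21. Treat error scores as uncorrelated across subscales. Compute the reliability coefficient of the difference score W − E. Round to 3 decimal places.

0.527

Var(W−E) = 20.5² + 17.2² − 2·20.5·17.2·0.21 = 716.09 − 148.092 = 567.998.
With uncorrelated errors the cross-covariances are all true-score covariance, so they carry over unchanged; only the diagonal terms shrink to ρᵢσᵢ².
True-score variance = [20.5²·0.67 + 17.2²·0.56] − 148.092 = 447.238 − 148.092 = 299.146.
Reliability = 299.146 / 567.998 = 0.527.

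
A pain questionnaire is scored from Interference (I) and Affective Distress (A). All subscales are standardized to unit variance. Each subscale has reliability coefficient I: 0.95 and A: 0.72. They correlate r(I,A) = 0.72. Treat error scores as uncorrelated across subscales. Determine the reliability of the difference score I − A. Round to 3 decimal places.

0.411

Var(I−A) = 1 + 1 − 2·0.72 = 2 − 1.44 = 0.56.
Under uncorrelated errors the observed covariances equal the true-score covariances, so only the own-variance terms attenuate.
True-score variance = [0.95 + 0.72] − 1.44 = 1.67 − 1.44 = 0.23.
Reliability = 0.23 / 0.56 = 0.411.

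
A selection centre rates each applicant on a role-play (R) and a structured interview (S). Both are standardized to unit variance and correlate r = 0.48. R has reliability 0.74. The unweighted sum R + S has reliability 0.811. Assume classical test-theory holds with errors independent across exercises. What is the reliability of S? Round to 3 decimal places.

Var(R+S) = 2 + 2·0.48 = 2.960.
True-score variance = ρ_R + ρ_S + 2·0.48, so 0.811 = (0.74 + ρ_S + 0.96) / 2.960.
ρ_S = 0.811·2.960 − 0.74 − 0.96 = 0.701.

0.701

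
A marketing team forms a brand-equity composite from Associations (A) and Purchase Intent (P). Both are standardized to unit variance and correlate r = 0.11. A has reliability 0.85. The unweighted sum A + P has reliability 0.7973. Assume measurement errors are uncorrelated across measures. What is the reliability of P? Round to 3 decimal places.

0.700

Var(A+P) = 2 + 2·0.11 = 2.220.
True-score variance = ρ_A + ρ_P + 2·0.11, so 0.7973 = (0.85 + ρ_P + 0.22) / 2.220.
ρ_P = 0.7973·2.220 − 0.85 − 0.22 = 0.700.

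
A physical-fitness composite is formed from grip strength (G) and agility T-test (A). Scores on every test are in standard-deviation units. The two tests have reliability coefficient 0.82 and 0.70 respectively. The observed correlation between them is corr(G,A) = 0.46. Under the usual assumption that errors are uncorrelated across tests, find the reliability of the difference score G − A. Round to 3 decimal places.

Var(G−A) = 1 + 1 − 2·0.46 = 2 − 0.92 = 1.08.
With uncorrelated errors the cross-covariances are all true-score covariance, so they carry over unchanged; only the diagonal terms shrink to ρᵢσᵢ².
True-score variance = [0.82 + 0.70] − 0.92 = 1.52 − 0.92 = 0.6.
Reliability = 0.6 / 1.08 = 0.556.

0.556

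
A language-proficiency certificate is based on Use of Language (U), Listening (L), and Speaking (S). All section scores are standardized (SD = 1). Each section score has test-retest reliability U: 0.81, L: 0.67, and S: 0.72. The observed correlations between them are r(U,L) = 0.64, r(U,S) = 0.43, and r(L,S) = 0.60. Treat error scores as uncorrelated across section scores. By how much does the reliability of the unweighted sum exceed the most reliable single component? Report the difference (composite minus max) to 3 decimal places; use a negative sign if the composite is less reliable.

0.064

Var(sum) = 3 + 3.34 = 6.34; true-score variance = 2.2 + 3.34 = 5.54; composite reliability = 0.8738.
Max component reliability = 0.8100.
Difference = 0.8738 − 0.8100 = 0.064.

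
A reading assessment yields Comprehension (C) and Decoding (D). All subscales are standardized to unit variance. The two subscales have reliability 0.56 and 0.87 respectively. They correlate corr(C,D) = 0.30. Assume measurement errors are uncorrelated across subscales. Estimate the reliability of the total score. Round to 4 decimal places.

0.7808

Var(C+D) = 2 + 2·[0.30] = 2 + 0.6 = 2.6.
Because errors are independent across components, Cov(Tᵢ,Tⱼ) = Cov(Xᵢ,Xⱼ); the off-diagonal part of the true-score variance is the same as above.
True-score variance = [0.56 + 0.87] + 0.6 = 1.43 + 0.6 = 2.03.
Reliability = 2.03 / 2.6 = 0.7808.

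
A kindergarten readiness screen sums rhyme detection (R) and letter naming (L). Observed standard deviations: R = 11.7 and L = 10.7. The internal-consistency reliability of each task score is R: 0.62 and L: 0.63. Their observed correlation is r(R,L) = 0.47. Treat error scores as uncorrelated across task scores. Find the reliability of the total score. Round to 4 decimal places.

Var(R+L) = 11.7² + 10.7² + 2·[11.7·10.7·0.47] = 251.38 + 117.679 = 369.059.
Because errors are independent across components, Cov(Tᵢ,Tⱼ) = Cov(Xᵢ,Xⱼ); the off-diagonal part of the true-score variance is the same as above.
True-score variance = [11.7²·0.62 + 10.7²·0.63] + 117.679 = 157 + 117.679 = 274.679.
Reliability = 274.679 / 369.059 = 0.7443.

0.7443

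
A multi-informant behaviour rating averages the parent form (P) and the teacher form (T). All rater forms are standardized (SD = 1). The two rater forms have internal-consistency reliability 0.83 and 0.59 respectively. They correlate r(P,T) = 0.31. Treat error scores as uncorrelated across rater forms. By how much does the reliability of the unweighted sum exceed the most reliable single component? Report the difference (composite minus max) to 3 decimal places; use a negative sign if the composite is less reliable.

-0.051

Var(sum) = 2 + 0.62 = 2.62; true-score variance = 1.42 + 0.62 = 2.04; composite reliability = 0.7786.
Max component reliability = 0.8300.
Difference = 0.7786 − 0.8300 = -0.051.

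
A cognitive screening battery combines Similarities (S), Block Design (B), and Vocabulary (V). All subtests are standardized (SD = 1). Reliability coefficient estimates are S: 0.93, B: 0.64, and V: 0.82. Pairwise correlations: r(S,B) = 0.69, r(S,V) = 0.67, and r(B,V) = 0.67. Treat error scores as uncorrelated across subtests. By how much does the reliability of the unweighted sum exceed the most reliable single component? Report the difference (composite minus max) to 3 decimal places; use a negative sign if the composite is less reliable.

Var(sum) = 3 + 4.06 = 7.06; true-score variance = 2.39 + 4.06 = 6.45; composite reliability = 0.9136.
Max component reliability = 0.9300.
Difference = 0.9136 − 0.9300 = -0.016.

-0.016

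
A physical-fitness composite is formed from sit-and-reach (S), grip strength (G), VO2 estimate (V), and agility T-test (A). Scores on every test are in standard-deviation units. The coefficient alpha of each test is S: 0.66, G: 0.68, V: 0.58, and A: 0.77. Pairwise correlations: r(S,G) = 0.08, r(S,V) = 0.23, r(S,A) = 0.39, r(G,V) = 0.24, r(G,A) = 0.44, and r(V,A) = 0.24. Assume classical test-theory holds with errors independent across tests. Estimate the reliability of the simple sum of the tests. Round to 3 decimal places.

Var(S+G+V+A) = 4 + 2·[0.08 + 0.23 + 0.39 + 0.24 + 0.44 + 0.24] = 4 + 3.24 = 7.24.
Under uncorrelated errors the observed covariances equal the true-score covariances, so only the own-variance terms attenuate.
True-score variance = [0.66 + 0.68 + 0.58 + 0.77] + 3.24 = 2.69 + 3.24 = 5.93.
Reliability = 5.93 / 7.24 = 0.819.

0.819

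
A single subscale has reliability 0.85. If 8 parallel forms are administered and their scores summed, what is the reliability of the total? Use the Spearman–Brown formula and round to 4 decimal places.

0.9784

ρ_k = kρ / (1 + (k−1)ρ) = 8·0.85 / (1 + 7·0.85) = 6.800 / 6.950 = 0.9784.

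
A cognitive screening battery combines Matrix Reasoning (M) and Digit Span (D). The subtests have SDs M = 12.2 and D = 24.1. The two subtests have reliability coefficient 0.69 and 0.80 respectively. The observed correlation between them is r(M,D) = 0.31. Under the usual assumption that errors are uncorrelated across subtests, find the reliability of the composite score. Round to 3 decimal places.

0.822

Var(M+D) = 12.2² + 24.1² + 2·[12.2·24.1·0.31] = 729.65 + 182.292 = 911.942.
Because errors are independent across components, Cov(Tᵢ,Tⱼ) = Cov(Xᵢ,Xⱼ); the off-diagonal part of the true-score variance is the same as above.
True-score variance = [12.2²·0.69 + 24.1²·0.80] + 182.292 = 567.348 + 182.292 = 749.64.
Reliability = 749.64 / 911.942 = 0.822.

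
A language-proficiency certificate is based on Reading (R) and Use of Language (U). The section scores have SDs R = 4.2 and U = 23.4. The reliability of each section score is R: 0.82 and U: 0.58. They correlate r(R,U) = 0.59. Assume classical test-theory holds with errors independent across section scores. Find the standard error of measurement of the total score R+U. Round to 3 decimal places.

15.269

Var(total) = 565.2 + 115.97 = 681.17.
True-score variance = 332.05 + 115.97 = 448.02, so reliability = 0.6577.
Error variance = 681.17 − 448.02 = 233.15; SEM = √233.15 = 15.269.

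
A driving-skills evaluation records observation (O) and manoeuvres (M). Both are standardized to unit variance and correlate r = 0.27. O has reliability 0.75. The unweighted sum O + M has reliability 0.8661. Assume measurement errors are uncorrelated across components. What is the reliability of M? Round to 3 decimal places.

0.910

Var(O+M) = 2 + 2·0.27 = 2.540.
True-score variance = ρ_O + ρ_M + 2·0.27, so 0.8661 = (0.75 + ρ_M + 0.54) / 2.540.
ρ_M = 0.8661·2.540 − 0.75 − 0.54 = 0.910.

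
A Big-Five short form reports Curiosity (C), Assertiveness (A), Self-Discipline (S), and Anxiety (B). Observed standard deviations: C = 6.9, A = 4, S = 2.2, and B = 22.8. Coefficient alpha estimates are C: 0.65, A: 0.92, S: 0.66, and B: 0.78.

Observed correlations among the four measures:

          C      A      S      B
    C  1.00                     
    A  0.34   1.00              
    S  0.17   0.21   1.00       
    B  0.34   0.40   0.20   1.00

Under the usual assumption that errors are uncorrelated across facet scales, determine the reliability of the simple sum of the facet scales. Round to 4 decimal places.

Var(C+A+S+B) = 6.9² + 4² + 2.2² + 22.8² + 2·[6.9·4·0.34 + 6.9·2.2·0.17 + 6.9·22.8·0.34 + 4·2.2·0.21 + 4·22.8·0.40 + 2.2·22.8·0.20] = 588.29 + 227.627 = 815.917.
Under uncorrelated errors the observed covariances equal the true-score covariances, so only the own-variance terms attenuate.
True-score variance = [6.9²·0.65 + 4²·0.92 + 2.2²·0.66 + 22.8²·0.78] + 227.627 = 454.336 + 227.627 = 681.963.
Reliability = 681.963 / 815.917 = 0.8358.

0.8358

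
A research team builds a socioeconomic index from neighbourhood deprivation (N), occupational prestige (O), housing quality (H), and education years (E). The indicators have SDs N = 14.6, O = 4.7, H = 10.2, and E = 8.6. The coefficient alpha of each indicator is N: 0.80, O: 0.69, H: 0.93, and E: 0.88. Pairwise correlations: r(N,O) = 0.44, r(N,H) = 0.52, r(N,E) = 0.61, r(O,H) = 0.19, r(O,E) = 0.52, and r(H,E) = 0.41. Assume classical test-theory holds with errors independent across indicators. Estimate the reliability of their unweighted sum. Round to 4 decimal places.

Var(N+O+H+E) = 14.6² + 4.7² + 10.2² + 8.6² + 2·[14.6·4.7·0.44 + 14.6·10.2·0.52 + 14.6·8.6·0.61 + 4.7·10.2·0.19 + 4.7·8.6·0.52 + 10.2·8.6·0.41] = 413.25 + 500.63 = 913.88.
Under uncorrelated errors the observed covariances equal the true-score covariances, so only the own-variance terms attenuate.
True-score variance = [14.6²·0.80 + 4.7²·0.69 + 10.2²·0.93 + 8.6²·0.88] + 500.63 = 347.612 + 500.63 = 848.242.
Reliability = 848.242 / 913.88 = 0.9282.

0.9282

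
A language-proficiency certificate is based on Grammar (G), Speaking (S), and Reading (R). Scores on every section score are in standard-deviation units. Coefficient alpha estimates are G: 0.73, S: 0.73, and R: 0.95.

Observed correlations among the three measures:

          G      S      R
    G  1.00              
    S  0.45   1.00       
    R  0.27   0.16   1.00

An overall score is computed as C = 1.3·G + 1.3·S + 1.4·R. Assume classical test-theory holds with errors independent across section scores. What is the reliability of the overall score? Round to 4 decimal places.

Var(C) = 1.3² + 1.3² + 1.4² + 2·[1.69·0.45 + 1.82·0.27 + 1.82·0.16] = 5.34 + 3.0862 = 8.4262.
With uncorrelated errors the cross-covariances are all true-score covariance, so they carry over unchanged; only the diagonal terms shrink to ρᵢσᵢ².
True-score variance = [1.3²·0.73 + 1.3²·0.73 + 1.4²·0.95] + 3.0862 = 4.3294 + 3.0862 = 7.4156.
Reliability = 7.4156 / 8.4262 = 0.8801.

0.8801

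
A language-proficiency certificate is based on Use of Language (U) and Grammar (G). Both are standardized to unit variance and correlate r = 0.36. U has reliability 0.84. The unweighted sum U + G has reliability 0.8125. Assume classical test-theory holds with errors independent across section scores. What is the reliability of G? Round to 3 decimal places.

0.650

Var(U+G) = 2 + 2·0.36 = 2.720.
True-score variance = ρ_U + ρ_G + 2·0.36, so 0.8125 = (0.84 + ρ_G + 0.72) / 2.720.
ρ_G = 0.8125·2.720 − 0.84 − 0.72 = 0.650.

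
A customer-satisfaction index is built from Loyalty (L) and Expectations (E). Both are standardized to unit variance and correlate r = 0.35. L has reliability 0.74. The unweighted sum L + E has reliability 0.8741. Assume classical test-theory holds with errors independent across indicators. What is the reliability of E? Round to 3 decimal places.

0.920

Var(L+E) = 2 + 2·0.35 = 2.700.
True-score variance = ρ_L + ρ_E + 2·0.35, so 0.8741 = (0.74 + ρ_E + 0.70) / 2.700.
ρ_E = 0.8741·2.700 − 0.74 − 0.70 = 0.920.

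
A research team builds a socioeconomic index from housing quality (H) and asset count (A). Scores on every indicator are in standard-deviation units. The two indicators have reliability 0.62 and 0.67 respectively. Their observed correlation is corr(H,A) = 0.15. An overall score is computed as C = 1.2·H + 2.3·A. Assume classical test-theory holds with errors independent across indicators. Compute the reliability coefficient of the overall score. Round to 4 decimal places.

Var(C) = 1.2² + 2.3² + 2·[2.76·0.15] = 6.73 + 0.828 = 7.558.
With uncorrelated errors the cross-covariances are all true-score covariance, so they carry over unchanged; only the diagonal terms shrink to ρᵢσᵢ².
True-score variance = [1.2²·0.62 + 2.3²·0.67] + 0.828 = 4.4371 + 0.828 = 5.2651.
Reliability = 5.2651 / 7.558 = 0.6966.

0.6966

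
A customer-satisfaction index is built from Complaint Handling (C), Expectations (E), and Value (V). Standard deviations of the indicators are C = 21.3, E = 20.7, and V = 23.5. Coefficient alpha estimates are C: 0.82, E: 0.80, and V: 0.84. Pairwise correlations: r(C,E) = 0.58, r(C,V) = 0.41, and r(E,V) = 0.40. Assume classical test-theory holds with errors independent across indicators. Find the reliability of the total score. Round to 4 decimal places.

0.9069

Var(C+E+V) = 21.3² + 20.7² + 23.5² + 2·[21.3·20.7·0.58 + 21.3·23.5·0.41 + 20.7·23.5·0.40] = 1434.43 + 1311.07 = 2745.5.
With uncorrelated errors the cross-covariances are all true-score covariance, so they carry over unchanged; only the diagonal terms shrink to ρᵢσᵢ².
True-score variance = [21.3²·0.82 + 20.7²·0.80 + 23.5²·0.84] + 1311.07 = 1178.71 + 1311.07 = 2489.77.
Reliability = 2489.77 / 2745.5 = 0.9069.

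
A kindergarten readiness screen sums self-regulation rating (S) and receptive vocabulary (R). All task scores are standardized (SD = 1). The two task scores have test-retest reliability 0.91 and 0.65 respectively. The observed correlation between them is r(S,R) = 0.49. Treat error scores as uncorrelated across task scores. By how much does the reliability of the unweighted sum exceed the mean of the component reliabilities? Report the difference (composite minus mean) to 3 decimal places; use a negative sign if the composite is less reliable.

Var(sum) = 2 + 0.98 = 2.98; true-score variance = 1.56 + 0.98 = 2.54; composite reliability = 0.8523.
Mean component reliability = 0.7800.
Difference = 0.8523 − 0.7800 = 0.072.

0.072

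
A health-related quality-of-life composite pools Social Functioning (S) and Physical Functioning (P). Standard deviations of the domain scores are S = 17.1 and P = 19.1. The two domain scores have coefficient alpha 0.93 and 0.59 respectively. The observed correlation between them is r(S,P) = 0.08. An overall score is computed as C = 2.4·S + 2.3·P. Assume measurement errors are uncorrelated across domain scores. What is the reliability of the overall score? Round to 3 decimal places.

0.767

Var(C) = 2.4²·17.1² + 2.3²·19.1² + 2·[5.52·17.1·19.1·0.08] = 3614.13 + 288.462 = 3902.59.
With uncorrelated errors the cross-covariances are all true-score covariance, so they carry over unchanged; only the diagonal terms shrink to ρᵢσᵢ².
True-score variance = [2.4²·17.1²·0.93 + 2.3²·19.1²·0.59] + 288.462 = 2704.99 + 288.462 = 2993.45.
Reliability = 2993.45 / 3902.59 = 0.767.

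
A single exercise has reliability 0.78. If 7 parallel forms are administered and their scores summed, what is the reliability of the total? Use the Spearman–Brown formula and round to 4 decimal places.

0.9613

ρ_k = kρ / (1 + (k−1)ρ) = 7·0.78 / (1 + 6·0.78) = 5.460 / 5.680 = 0.9613.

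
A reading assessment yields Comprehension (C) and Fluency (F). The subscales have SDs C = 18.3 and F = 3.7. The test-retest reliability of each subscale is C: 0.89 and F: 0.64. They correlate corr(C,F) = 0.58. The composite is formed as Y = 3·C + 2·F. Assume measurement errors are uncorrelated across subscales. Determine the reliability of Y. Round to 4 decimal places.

Var(Y) = 3²·18.3² + 2²·3.7² + 2·[6·18.3·3.7·0.58] = 3068.77 + 471.262 = 3540.03.
Under uncorrelated errors the observed covariances equal the true-score covariances, so only the own-variance terms attenuate.
True-score variance = [3²·18.3²·0.89 + 2²·3.7²·0.64] + 471.262 = 2717.52 + 471.262 = 3188.78.
Reliability = 3188.78 / 3540.03 = 0.9008.

0.9008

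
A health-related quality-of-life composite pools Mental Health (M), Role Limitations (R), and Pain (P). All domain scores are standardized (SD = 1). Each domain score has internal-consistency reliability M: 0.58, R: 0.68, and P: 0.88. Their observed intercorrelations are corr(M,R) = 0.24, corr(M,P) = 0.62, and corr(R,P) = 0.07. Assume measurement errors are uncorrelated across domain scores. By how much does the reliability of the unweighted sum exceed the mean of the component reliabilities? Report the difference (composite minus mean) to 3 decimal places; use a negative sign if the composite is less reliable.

0.110

Var(sum) = 3 + 1.86 = 4.86; true-score variance = 2.14 + 1.86 = 4; composite reliability = 0.8230.
Mean component reliability = 0.7133.
Difference = 0.8230 − 0.7133 = 0.110.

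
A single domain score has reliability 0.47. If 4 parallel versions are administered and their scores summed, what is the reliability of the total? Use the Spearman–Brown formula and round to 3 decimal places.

ρ_k = kρ / (1 + (k−1)ρ) = 4·0.47 / (1 + 3·0.47) = 1.880 / 2.410 = 0.780.

0.780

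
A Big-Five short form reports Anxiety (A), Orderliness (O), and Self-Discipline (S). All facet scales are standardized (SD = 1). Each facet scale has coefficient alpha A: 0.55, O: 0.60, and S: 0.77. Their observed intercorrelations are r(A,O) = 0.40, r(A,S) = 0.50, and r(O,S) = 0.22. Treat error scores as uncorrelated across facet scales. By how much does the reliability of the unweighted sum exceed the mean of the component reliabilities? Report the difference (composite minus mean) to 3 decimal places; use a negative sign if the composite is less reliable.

0.154

Var(sum) = 3 + 2.24 = 5.24; true-score variance = 1.92 + 2.24 = 4.16; composite reliability = 0.7939.
Mean component reliability = 0.6400.
Difference = 0.7939 − 0.6400 = 0.154.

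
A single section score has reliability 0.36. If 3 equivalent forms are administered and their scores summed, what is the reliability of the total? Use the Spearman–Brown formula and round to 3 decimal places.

0.628

ρ_k = kρ / (1 + (k−1)ρ) = 3·0.36 / (1 + 2·0.36) = 1.080 / 1.720 = 0.628.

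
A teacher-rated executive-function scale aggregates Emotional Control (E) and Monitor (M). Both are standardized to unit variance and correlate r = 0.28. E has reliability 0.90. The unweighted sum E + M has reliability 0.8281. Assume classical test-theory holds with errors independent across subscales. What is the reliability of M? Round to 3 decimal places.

0.660

Var(E+M) = 2 + 2·0.28 = 2.560.
True-score variance = ρ_E + ρ_M + 2·0.28, so 0.8281 = (0.90 + ρ_M + 0.56) / 2.560.
ρ_M = 0.8281·2.560 − 0.90 − 0.56 = 0.660.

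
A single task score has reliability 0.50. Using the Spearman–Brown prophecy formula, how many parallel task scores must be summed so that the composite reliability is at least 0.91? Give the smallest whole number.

11

k ≥ ρ*(1−ρ₁)/(ρ₁(1−ρ*)) = 0.91·0.50 / (0.50·0.09) = 10.111.
Smallest integer k = 11.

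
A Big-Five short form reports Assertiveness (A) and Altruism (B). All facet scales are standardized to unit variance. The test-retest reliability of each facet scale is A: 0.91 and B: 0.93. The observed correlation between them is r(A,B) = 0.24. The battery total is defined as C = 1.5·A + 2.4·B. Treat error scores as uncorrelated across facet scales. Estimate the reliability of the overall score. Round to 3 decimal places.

0.938

Var(C) = 1.5² + 2.4² + 2·[3.6·0.24] = 8.01 + 1.728 = 9.738.
Because errors are independent across components, Cov(Tᵢ,Tⱼ) = Cov(Xᵢ,Xⱼ); the off-diagonal part of the true-score variance is the same as above.
True-score variance = [1.5²·0.91 + 2.4²·0.93] + 1.728 = 7.4043 + 1.728 = 9.1323.
Reliability = 9.1323 / 9.738 = 0.938.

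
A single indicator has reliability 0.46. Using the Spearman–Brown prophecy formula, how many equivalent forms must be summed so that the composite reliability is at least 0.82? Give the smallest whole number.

6

k ≥ ρ*(1−ρ₁)/(ρ₁(1−ρ*)) = 0.82·0.54 / (0.46·0.18) = 5.348.
Smallest integer k = 6.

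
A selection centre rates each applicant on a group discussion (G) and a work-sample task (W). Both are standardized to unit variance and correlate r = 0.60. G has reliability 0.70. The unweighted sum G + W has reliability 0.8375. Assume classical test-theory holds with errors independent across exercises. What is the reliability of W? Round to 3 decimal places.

0.780

Var(G+W) = 2 + 2·0.60 = 3.200.
True-score variance = ρ_G + ρ_W + 2·0.60, so 0.8375 = (0.70 + ρ_W + 1.20) / 3.200.
ρ_W = 0.8375·3.200 − 0.70 − 1.20 = 0.780.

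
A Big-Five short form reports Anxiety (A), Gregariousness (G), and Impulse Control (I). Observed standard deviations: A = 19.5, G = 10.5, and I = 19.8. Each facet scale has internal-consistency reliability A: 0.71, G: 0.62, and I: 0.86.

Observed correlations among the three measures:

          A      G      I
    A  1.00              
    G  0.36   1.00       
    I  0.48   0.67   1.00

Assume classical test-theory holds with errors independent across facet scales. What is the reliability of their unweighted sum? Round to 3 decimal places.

0.877

Var(A+G+I) = 19.5² + 10.5² + 19.8² + 2·[19.5·10.5·0.36 + 19.5·19.8·0.48 + 10.5·19.8·0.67] = 882.54 + 796.662 = 1679.2.
With uncorrelated errors the cross-covariances are all true-score covariance, so they carry over unchanged; only the diagonal terms shrink to ρᵢσᵢ².
True-score variance = [19.5²·0.71 + 10.5²·0.62 + 19.8²·0.86] + 796.662 = 675.487 + 796.662 = 1472.15.
Reliability = 1472.15 / 1679.2 = 0.877.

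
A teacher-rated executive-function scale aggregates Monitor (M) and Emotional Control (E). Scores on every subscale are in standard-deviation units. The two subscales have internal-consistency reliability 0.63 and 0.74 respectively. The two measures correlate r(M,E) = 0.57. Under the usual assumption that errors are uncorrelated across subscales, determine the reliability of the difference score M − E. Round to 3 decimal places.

Var(M−E) = 1 + 1 − 2·0.57 = 2 − 1.14 = 0.86.
Because errors are independent across components, Cov(Tᵢ,Tⱼ) = Cov(Xᵢ,Xⱼ); the off-diagonal part of the true-score variance is the same as above.
True-score variance = [0.63 + 0.74] − 1.14 = 1.37 − 1.14 = 0.23.
Reliability = 0.23 / 0.86 = 0.267.

0.267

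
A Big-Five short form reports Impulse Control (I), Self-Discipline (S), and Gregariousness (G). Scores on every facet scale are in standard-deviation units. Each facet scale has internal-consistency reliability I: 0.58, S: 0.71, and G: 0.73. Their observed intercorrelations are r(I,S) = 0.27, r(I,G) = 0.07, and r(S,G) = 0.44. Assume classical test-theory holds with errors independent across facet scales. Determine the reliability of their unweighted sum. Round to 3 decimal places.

0.785

Var(I+S+G) = 3 + 2·[0.27 + 0.07 + 0.44] = 3 + 1.56 = 4.56.
Under uncorrelated errors the observed covariances equal the true-score covariances, so only the own-variance terms attenuate.
True-score variance = [0.58 + 0.71 + 0.73] + 1.56 = 2.02 + 1.56 = 3.58.
Reliability = 3.58 / 4.56 = 0.785.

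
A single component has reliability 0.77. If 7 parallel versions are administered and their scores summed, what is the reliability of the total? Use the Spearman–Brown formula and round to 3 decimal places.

0.959

ρ_k = kρ / (1 + (k−1)ρ) = 7·0.77 / (1 + 6·0.77) = 5.390 / 5.620 = 0.959.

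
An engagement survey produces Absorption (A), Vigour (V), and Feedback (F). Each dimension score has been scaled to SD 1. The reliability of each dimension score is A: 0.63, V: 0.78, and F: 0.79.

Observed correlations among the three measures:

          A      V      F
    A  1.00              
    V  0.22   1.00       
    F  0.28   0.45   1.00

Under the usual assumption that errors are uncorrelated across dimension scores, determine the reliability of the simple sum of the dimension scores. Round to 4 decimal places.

Var(A+V+F) = 3 + 2·[0.22 + 0.28 + 0.45] = 3 + 1.9 = 4.9.
Because errors are independent across components, Cov(Tᵢ,Tⱼ) = Cov(Xᵢ,Xⱼ); the off-diagonal part of the true-score variance is the same as above.
True-score variance = [0.63 + 0.78 + 0.79] + 1.9 = 2.2 + 1.9 = 4.1.
Reliability = 4.1 / 4.9 = 0.8367.

0.8367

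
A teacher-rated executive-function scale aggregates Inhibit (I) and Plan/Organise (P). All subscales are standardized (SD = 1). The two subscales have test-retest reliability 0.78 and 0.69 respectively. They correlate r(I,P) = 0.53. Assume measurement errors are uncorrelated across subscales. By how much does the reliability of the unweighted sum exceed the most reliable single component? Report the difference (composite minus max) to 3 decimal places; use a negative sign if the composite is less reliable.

Var(sum) = 2 + 1.06 = 3.06; true-score variance = 1.47 + 1.06 = 2.53; composite reliability = 0.8268.
Max component reliability = 0.7800.
Difference = 0.8268 − 0.7800 = 0.047.

0.047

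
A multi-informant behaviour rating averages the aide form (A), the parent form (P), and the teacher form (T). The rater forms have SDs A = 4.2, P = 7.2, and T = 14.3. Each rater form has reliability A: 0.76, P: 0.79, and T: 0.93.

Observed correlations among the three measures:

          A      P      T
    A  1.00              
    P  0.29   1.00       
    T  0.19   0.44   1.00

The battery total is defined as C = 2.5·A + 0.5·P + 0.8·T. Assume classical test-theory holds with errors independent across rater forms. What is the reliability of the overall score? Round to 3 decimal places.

Var(C) = 2.5²·4.2² + 0.5²·7.2² + 0.8²·14.3² + 2·[1.25·4.2·7.2·0.29 + 2·4.2·14.3·0.19 + 0.4·7.2·14.3·0.44] = 254.084 + 103.812 = 357.895.
Because errors are independent across components, Cov(Tᵢ,Tⱼ) = Cov(Xᵢ,Xⱼ); the off-diagonal part of the true-score variance is the same as above.
True-score variance = [2.5²·4.2²·0.76 + 0.5²·7.2²·0.79 + 0.8²·14.3²·0.93] + 103.812 = 215.741 + 103.812 = 319.552.
Reliability = 319.552 / 357.895 = 0.893.

0.893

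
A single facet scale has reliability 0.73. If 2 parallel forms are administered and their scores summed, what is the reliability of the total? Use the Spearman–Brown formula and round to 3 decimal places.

0.844

ρ_k = kρ / (1 + (k−1)ρ) = 2·0.73 / (1 + 1·0.73) = 1.460 / 1.730 = 0.844.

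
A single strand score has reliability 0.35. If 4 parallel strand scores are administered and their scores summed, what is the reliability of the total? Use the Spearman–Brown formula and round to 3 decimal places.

ρ_k = kρ / (1 + (k−1)ρ) = 4·0.35 / (1 + 3·0.35) = 1.400 / 2.050 = 0.683.

0.683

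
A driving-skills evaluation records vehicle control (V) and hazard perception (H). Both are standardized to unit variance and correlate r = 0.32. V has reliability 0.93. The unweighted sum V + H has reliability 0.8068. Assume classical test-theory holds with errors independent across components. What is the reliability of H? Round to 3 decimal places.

Var(V+H) = 2 + 2·0.32 = 2.640.
True-score variance = ρ_V + ρ_H + 2·0.32, so 0.8068 = (0.93 + ρ_H + 0.64) / 2.640.
ρ_H = 0.8068·2.640 − 0.93 − 0.64 = 0.560.

0.560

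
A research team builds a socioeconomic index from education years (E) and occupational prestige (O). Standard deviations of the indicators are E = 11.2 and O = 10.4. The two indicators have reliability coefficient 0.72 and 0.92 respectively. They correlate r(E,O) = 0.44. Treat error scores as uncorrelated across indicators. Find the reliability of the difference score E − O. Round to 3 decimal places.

0.666

Var(E−O) = 11.2² + 10.4² − 2·11.2·10.4·0.44 = 233.6 − 102.502 = 131.098.
With uncorrelated errors the cross-covariances are all true-score covariance, so they carry over unchanged; only the diagonal terms shrink to ρᵢσᵢ².
True-score variance = [11.2²·0.72 + 10.4²·0.92] − 102.502 = 189.824 − 102.502 = 87.3216.
Reliability = 87.3216 / 131.098 = 0.666.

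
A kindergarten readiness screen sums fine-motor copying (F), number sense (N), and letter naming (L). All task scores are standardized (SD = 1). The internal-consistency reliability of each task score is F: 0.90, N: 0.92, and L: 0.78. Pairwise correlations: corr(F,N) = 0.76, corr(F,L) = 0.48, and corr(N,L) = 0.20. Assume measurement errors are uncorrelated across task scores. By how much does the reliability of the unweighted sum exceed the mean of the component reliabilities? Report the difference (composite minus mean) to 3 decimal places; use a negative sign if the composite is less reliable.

Var(sum) = 3 + 2.88 = 5.88; true-score variance = 2.6 + 2.88 = 5.48; composite reliability = 0.9320.
Mean component reliability = 0.8667.
Difference = 0.9320 − 0.8667 = 0.065.

0.065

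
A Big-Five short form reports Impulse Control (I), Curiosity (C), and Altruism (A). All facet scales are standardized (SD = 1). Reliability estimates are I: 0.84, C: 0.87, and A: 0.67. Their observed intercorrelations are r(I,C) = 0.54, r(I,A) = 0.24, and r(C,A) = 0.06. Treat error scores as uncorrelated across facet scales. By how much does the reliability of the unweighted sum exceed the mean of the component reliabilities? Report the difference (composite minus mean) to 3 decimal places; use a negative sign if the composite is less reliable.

0.074

Var(sum) = 3 + 1.68 = 4.68; true-score variance = 2.38 + 1.68 = 4.06; composite reliability = 0.8675.
Mean component reliability = 0.7933.
Difference = 0.8675 − 0.7933 = 0.074.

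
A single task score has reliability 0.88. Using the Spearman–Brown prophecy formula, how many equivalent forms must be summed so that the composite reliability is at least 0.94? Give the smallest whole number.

3

k ≥ ρ*(1−ρ₁)/(ρ₁(1−ρ*)) = 0.94·0.12 / (0.88·0.06) = 2.136.
Smallest integer k = 3.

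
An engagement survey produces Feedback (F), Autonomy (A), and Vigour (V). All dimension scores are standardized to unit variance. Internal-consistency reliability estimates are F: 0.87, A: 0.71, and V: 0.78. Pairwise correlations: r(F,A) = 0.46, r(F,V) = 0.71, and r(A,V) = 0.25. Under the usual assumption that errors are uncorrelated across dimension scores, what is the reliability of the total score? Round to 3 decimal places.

Var(F+A+V) = 3 + 2·[0.46 + 0.71 + 0.25] = 3 + 2.84 = 5.84.
Because errors are independent across components, Cov(Tᵢ,Tⱼ) = Cov(Xᵢ,Xⱼ); the off-diagonal part of the true-score variance is the same as above.
True-score variance = [0.87 + 0.71 + 0.78] + 2.84 = 2.36 + 2.84 = 5.2.
Reliability = 5.2 / 5.84 = 0.890.

0.890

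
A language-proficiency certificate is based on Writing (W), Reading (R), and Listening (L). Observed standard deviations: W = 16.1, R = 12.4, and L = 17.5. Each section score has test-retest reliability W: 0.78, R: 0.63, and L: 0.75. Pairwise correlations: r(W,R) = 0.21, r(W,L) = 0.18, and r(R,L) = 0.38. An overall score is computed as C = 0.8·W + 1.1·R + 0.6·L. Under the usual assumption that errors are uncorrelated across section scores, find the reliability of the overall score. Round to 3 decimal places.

Var(C) = 0.8²·16.1² + 1.1²·12.4² + 0.6²·17.5² + 2·[0.88·16.1·12.4·0.21 + 0.48·16.1·17.5·0.18 + 0.66·12.4·17.5·0.38] = 462.194 + 231.321 = 693.515.
Because errors are independent across components, Cov(Tᵢ,Tⱼ) = Cov(Xᵢ,Xⱼ); the off-diagonal part of the true-score variance is the same as above.
True-score variance = [0.8²·16.1²·0.78 + 1.1²·12.4²·0.63 + 0.6²·17.5²·0.75] + 231.321 = 329.296 + 231.321 = 560.617.
Reliability = 560.617 / 693.515 = 0.808.

0.808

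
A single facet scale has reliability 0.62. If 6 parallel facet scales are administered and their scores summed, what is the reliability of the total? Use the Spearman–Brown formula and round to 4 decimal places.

0.9073

ρ_k = kρ / (1 + (k−1)ρ) = 6·0.62 / (1 + 5·0.62) = 3.720 / 4.100 = 0.9073.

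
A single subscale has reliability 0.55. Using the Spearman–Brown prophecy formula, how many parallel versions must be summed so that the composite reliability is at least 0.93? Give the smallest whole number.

11

k ≥ ρ*(1−ρ₁)/(ρ₁(1−ρ*)) = 0.93·0.45 / (0.55·0.07) = 10.870.
Smallest integer k = 11.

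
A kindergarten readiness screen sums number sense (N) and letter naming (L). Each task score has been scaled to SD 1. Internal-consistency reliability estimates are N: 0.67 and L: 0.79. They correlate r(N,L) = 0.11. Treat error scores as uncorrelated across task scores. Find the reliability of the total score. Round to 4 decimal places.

Var(N+L) = 2 + 2·[0.11] = 2 + 0.22 = 2.22.
Under uncorrelated errors the observed covariances equal the true-score covariances, so only the own-variance terms attenuate.
True-score variance = [0.67 + 0.79] + 0.22 = 1.46 + 0.22 = 1.68.
Reliability = 1.68 / 2.22 = 0.7568.

0.7568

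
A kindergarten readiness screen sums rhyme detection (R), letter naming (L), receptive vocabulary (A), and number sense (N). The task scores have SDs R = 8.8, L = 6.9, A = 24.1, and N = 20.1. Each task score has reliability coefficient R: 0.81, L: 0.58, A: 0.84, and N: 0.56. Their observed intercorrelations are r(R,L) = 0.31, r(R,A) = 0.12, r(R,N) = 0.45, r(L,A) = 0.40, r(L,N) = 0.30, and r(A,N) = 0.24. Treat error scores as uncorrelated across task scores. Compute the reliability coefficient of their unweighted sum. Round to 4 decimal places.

Var(R+L+A+N) = 8.8² + 6.9² + 24.1² + 20.1² + 2·[8.8·6.9·0.31 + 8.8·24.1·0.12 + 8.8·20.1·0.45 + 6.9·24.1·0.40 + 6.9·20.1·0.30 + 24.1·20.1·0.24] = 1109.87 + 696.5 = 1806.37.
Because errors are independent across components, Cov(Tᵢ,Tⱼ) = Cov(Xᵢ,Xⱼ); the off-diagonal part of the true-score variance is the same as above.
True-score variance = [8.8²·0.81 + 6.9²·0.58 + 24.1²·0.84 + 20.1²·0.56] + 696.5 = 804.466 + 696.5 = 1500.97.
Reliability = 1500.97 / 1806.37 = 0.8309.

0.8309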